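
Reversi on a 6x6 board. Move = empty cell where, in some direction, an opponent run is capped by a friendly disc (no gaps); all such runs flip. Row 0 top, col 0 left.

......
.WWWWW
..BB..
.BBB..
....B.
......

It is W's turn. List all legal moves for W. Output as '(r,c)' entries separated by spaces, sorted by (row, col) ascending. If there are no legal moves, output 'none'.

(2,0): no bracket -> illegal
(2,1): no bracket -> illegal
(2,4): no bracket -> illegal
(3,0): no bracket -> illegal
(3,4): flips 1 -> legal
(3,5): no bracket -> illegal
(4,0): flips 2 -> legal
(4,1): flips 2 -> legal
(4,2): flips 2 -> legal
(4,3): flips 2 -> legal
(4,5): no bracket -> illegal
(5,3): no bracket -> illegal
(5,4): no bracket -> illegal
(5,5): flips 3 -> legal

Answer: (3,4) (4,0) (4,1) (4,2) (4,3) (5,5)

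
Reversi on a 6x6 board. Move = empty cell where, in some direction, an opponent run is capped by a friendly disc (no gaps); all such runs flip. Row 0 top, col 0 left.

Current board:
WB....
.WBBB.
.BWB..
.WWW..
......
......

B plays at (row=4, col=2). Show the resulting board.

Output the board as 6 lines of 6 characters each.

Answer: WB....
.WBBB.
.BBB..
.WBW..
..B...
......

Derivation:
Place B at (4,2); scan 8 dirs for brackets.
Dir NW: opp run (3,1), next='.' -> no flip
Dir N: opp run (3,2) (2,2) capped by B -> flip
Dir NE: opp run (3,3), next='.' -> no flip
Dir W: first cell '.' (not opp) -> no flip
Dir E: first cell '.' (not opp) -> no flip
Dir SW: first cell '.' (not opp) -> no flip
Dir S: first cell '.' (not opp) -> no flip
Dir SE: first cell '.' (not opp) -> no flip
All flips: (2,2) (3,2)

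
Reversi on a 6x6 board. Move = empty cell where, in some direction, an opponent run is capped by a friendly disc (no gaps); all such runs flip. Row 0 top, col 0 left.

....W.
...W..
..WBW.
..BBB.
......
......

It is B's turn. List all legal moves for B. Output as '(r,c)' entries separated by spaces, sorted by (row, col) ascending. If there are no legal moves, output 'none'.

(0,2): no bracket -> illegal
(0,3): flips 1 -> legal
(0,5): no bracket -> illegal
(1,1): flips 1 -> legal
(1,2): flips 1 -> legal
(1,4): flips 1 -> legal
(1,5): flips 1 -> legal
(2,1): flips 1 -> legal
(2,5): flips 1 -> legal
(3,1): no bracket -> illegal
(3,5): no bracket -> illegal

Answer: (0,3) (1,1) (1,2) (1,4) (1,5) (2,1) (2,5)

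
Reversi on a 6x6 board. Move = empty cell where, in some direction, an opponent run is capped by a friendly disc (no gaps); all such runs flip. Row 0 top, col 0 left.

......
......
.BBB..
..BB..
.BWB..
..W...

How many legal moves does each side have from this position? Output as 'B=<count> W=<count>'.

Answer: B=1 W=6

Derivation:
-- B to move --
(3,1): no bracket -> illegal
(5,1): flips 1 -> legal
(5,3): no bracket -> illegal
B mobility = 1
-- W to move --
(1,0): no bracket -> illegal
(1,1): no bracket -> illegal
(1,2): flips 2 -> legal
(1,3): no bracket -> illegal
(1,4): no bracket -> illegal
(2,0): no bracket -> illegal
(2,4): flips 1 -> legal
(3,0): flips 1 -> legal
(3,1): no bracket -> illegal
(3,4): flips 1 -> legal
(4,0): flips 1 -> legal
(4,4): flips 1 -> legal
(5,0): no bracket -> illegal
(5,1): no bracket -> illegal
(5,3): no bracket -> illegal
(5,4): no bracket -> illegal
W mobility = 6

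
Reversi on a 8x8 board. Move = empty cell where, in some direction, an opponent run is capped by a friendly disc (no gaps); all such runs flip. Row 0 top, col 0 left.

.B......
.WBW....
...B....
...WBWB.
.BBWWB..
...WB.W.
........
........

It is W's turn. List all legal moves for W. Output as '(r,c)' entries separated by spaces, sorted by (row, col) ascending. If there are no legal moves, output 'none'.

(0,0): no bracket -> illegal
(0,2): no bracket -> illegal
(0,3): no bracket -> illegal
(1,0): no bracket -> illegal
(1,4): no bracket -> illegal
(2,1): no bracket -> illegal
(2,2): no bracket -> illegal
(2,4): flips 1 -> legal
(2,5): flips 1 -> legal
(2,6): no bracket -> illegal
(2,7): no bracket -> illegal
(3,0): no bracket -> illegal
(3,1): flips 1 -> legal
(3,2): no bracket -> illegal
(3,7): flips 1 -> legal
(4,0): flips 2 -> legal
(4,6): flips 1 -> legal
(4,7): no bracket -> illegal
(5,0): no bracket -> illegal
(5,1): flips 1 -> legal
(5,2): no bracket -> illegal
(5,5): flips 2 -> legal
(6,3): no bracket -> illegal
(6,4): flips 1 -> legal
(6,5): flips 1 -> legal

Answer: (2,4) (2,5) (3,1) (3,7) (4,0) (4,6) (5,1) (5,5) (6,4) (6,5)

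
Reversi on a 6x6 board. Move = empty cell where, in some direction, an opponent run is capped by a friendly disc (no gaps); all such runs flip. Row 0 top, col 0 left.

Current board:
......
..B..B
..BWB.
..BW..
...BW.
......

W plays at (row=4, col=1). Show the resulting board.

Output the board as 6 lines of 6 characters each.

Place W at (4,1); scan 8 dirs for brackets.
Dir NW: first cell '.' (not opp) -> no flip
Dir N: first cell '.' (not opp) -> no flip
Dir NE: opp run (3,2) capped by W -> flip
Dir W: first cell '.' (not opp) -> no flip
Dir E: first cell '.' (not opp) -> no flip
Dir SW: first cell '.' (not opp) -> no flip
Dir S: first cell '.' (not opp) -> no flip
Dir SE: first cell '.' (not opp) -> no flip
All flips: (3,2)

Answer: ......
..B..B
..BWB.
..WW..
.W.BW.
......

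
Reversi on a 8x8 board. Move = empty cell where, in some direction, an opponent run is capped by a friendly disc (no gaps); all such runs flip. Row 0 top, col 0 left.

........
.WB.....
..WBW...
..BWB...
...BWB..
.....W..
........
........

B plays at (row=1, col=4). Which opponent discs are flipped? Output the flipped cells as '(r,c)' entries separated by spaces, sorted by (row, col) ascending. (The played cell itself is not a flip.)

Answer: (2,4)

Derivation:
Dir NW: first cell '.' (not opp) -> no flip
Dir N: first cell '.' (not opp) -> no flip
Dir NE: first cell '.' (not opp) -> no flip
Dir W: first cell '.' (not opp) -> no flip
Dir E: first cell '.' (not opp) -> no flip
Dir SW: first cell 'B' (not opp) -> no flip
Dir S: opp run (2,4) capped by B -> flip
Dir SE: first cell '.' (not opp) -> no flip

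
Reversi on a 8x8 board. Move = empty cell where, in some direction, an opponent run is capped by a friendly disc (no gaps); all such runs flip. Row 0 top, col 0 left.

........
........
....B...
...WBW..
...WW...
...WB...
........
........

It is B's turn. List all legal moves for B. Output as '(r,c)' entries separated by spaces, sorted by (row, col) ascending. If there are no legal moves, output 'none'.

Answer: (3,2) (3,6) (4,2) (4,6) (5,2)

Derivation:
(2,2): no bracket -> illegal
(2,3): no bracket -> illegal
(2,5): no bracket -> illegal
(2,6): no bracket -> illegal
(3,2): flips 2 -> legal
(3,6): flips 1 -> legal
(4,2): flips 1 -> legal
(4,5): no bracket -> illegal
(4,6): flips 1 -> legal
(5,2): flips 2 -> legal
(5,5): no bracket -> illegal
(6,2): no bracket -> illegal
(6,3): no bracket -> illegal
(6,4): no bracket -> illegal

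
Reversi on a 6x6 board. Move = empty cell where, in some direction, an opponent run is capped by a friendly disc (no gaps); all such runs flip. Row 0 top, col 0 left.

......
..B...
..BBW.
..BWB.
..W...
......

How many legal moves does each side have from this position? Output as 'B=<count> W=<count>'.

-- B to move --
(1,3): no bracket -> illegal
(1,4): flips 1 -> legal
(1,5): no bracket -> illegal
(2,5): flips 1 -> legal
(3,1): no bracket -> illegal
(3,5): no bracket -> illegal
(4,1): no bracket -> illegal
(4,3): flips 1 -> legal
(4,4): flips 1 -> legal
(5,1): no bracket -> illegal
(5,2): flips 1 -> legal
(5,3): no bracket -> illegal
B mobility = 5
-- W to move --
(0,1): no bracket -> illegal
(0,2): flips 3 -> legal
(0,3): no bracket -> illegal
(1,1): flips 1 -> legal
(1,3): flips 1 -> legal
(1,4): no bracket -> illegal
(2,1): flips 2 -> legal
(2,5): no bracket -> illegal
(3,1): flips 1 -> legal
(3,5): flips 1 -> legal
(4,1): no bracket -> illegal
(4,3): no bracket -> illegal
(4,4): flips 1 -> legal
(4,5): no bracket -> illegal
W mobility = 7

Answer: B=5 W=7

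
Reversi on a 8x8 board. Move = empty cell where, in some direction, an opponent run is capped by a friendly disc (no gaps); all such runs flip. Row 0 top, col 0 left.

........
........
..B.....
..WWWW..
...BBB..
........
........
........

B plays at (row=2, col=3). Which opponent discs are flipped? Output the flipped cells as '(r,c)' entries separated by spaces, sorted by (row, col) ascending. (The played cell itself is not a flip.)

Answer: (3,3) (3,4)

Derivation:
Dir NW: first cell '.' (not opp) -> no flip
Dir N: first cell '.' (not opp) -> no flip
Dir NE: first cell '.' (not opp) -> no flip
Dir W: first cell 'B' (not opp) -> no flip
Dir E: first cell '.' (not opp) -> no flip
Dir SW: opp run (3,2), next='.' -> no flip
Dir S: opp run (3,3) capped by B -> flip
Dir SE: opp run (3,4) capped by B -> flip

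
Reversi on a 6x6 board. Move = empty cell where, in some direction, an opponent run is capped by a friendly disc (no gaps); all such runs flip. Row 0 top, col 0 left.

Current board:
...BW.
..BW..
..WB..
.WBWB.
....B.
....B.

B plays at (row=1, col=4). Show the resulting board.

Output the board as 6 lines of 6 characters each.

Answer: ...BW.
..BBB.
..WB..
.WBWB.
....B.
....B.

Derivation:
Place B at (1,4); scan 8 dirs for brackets.
Dir NW: first cell 'B' (not opp) -> no flip
Dir N: opp run (0,4), next=edge -> no flip
Dir NE: first cell '.' (not opp) -> no flip
Dir W: opp run (1,3) capped by B -> flip
Dir E: first cell '.' (not opp) -> no flip
Dir SW: first cell 'B' (not opp) -> no flip
Dir S: first cell '.' (not opp) -> no flip
Dir SE: first cell '.' (not opp) -> no flip
All flips: (1,3)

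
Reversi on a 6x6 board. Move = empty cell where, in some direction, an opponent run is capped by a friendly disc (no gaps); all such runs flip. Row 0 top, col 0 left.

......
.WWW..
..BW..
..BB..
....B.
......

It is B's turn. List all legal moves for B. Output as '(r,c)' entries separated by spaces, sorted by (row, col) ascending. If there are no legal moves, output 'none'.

Answer: (0,0) (0,2) (0,3) (0,4) (1,4) (2,4)

Derivation:
(0,0): flips 1 -> legal
(0,1): no bracket -> illegal
(0,2): flips 1 -> legal
(0,3): flips 2 -> legal
(0,4): flips 1 -> legal
(1,0): no bracket -> illegal
(1,4): flips 1 -> legal
(2,0): no bracket -> illegal
(2,1): no bracket -> illegal
(2,4): flips 1 -> legal
(3,4): no bracket -> illegal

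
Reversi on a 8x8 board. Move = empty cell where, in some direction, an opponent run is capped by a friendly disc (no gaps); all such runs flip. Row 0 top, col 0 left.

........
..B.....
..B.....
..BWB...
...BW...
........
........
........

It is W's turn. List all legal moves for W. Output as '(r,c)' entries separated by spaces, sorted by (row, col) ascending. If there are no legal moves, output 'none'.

(0,1): no bracket -> illegal
(0,2): no bracket -> illegal
(0,3): no bracket -> illegal
(1,1): flips 1 -> legal
(1,3): no bracket -> illegal
(2,1): no bracket -> illegal
(2,3): no bracket -> illegal
(2,4): flips 1 -> legal
(2,5): no bracket -> illegal
(3,1): flips 1 -> legal
(3,5): flips 1 -> legal
(4,1): no bracket -> illegal
(4,2): flips 1 -> legal
(4,5): no bracket -> illegal
(5,2): no bracket -> illegal
(5,3): flips 1 -> legal
(5,4): no bracket -> illegal

Answer: (1,1) (2,4) (3,1) (3,5) (4,2) (5,3)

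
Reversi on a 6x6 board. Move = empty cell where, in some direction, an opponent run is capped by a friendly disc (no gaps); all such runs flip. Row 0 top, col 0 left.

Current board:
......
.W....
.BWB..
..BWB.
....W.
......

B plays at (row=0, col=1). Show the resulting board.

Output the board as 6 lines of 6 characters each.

Place B at (0,1); scan 8 dirs for brackets.
Dir NW: edge -> no flip
Dir N: edge -> no flip
Dir NE: edge -> no flip
Dir W: first cell '.' (not opp) -> no flip
Dir E: first cell '.' (not opp) -> no flip
Dir SW: first cell '.' (not opp) -> no flip
Dir S: opp run (1,1) capped by B -> flip
Dir SE: first cell '.' (not opp) -> no flip
All flips: (1,1)

Answer: .B....
.B....
.BWB..
..BWB.
....W.
......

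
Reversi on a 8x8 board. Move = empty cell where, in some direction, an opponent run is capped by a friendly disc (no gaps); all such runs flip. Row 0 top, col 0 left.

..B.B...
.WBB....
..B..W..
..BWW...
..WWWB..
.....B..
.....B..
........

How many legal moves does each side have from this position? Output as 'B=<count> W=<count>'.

-- B to move --
(0,0): flips 1 -> legal
(0,1): no bracket -> illegal
(1,0): flips 1 -> legal
(1,4): no bracket -> illegal
(1,5): no bracket -> illegal
(1,6): no bracket -> illegal
(2,0): flips 1 -> legal
(2,1): no bracket -> illegal
(2,3): flips 1 -> legal
(2,4): no bracket -> illegal
(2,6): no bracket -> illegal
(3,1): no bracket -> illegal
(3,5): flips 2 -> legal
(3,6): no bracket -> illegal
(4,1): flips 3 -> legal
(5,1): no bracket -> illegal
(5,2): flips 1 -> legal
(5,3): no bracket -> illegal
(5,4): flips 1 -> legal
B mobility = 8
-- W to move --
(0,1): no bracket -> illegal
(0,3): no bracket -> illegal
(0,5): no bracket -> illegal
(1,4): flips 2 -> legal
(1,5): no bracket -> illegal
(2,1): flips 1 -> legal
(2,3): no bracket -> illegal
(2,4): no bracket -> illegal
(3,1): flips 1 -> legal
(3,5): no bracket -> illegal
(3,6): no bracket -> illegal
(4,1): no bracket -> illegal
(4,6): flips 1 -> legal
(5,4): no bracket -> illegal
(5,6): flips 1 -> legal
(6,4): no bracket -> illegal
(6,6): flips 1 -> legal
(7,4): no bracket -> illegal
(7,5): no bracket -> illegal
(7,6): no bracket -> illegal
W mobility = 6

Answer: B=8 W=6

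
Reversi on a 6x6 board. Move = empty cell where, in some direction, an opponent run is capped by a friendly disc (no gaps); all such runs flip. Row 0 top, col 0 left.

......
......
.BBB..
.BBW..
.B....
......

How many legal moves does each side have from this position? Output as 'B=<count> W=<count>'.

Answer: B=3 W=3

Derivation:
-- B to move --
(2,4): no bracket -> illegal
(3,4): flips 1 -> legal
(4,2): no bracket -> illegal
(4,3): flips 1 -> legal
(4,4): flips 1 -> legal
B mobility = 3
-- W to move --
(1,0): no bracket -> illegal
(1,1): flips 1 -> legal
(1,2): no bracket -> illegal
(1,3): flips 1 -> legal
(1,4): no bracket -> illegal
(2,0): no bracket -> illegal
(2,4): no bracket -> illegal
(3,0): flips 2 -> legal
(3,4): no bracket -> illegal
(4,0): no bracket -> illegal
(4,2): no bracket -> illegal
(4,3): no bracket -> illegal
(5,0): no bracket -> illegal
(5,1): no bracket -> illegal
(5,2): no bracket -> illegal
W mobility = 3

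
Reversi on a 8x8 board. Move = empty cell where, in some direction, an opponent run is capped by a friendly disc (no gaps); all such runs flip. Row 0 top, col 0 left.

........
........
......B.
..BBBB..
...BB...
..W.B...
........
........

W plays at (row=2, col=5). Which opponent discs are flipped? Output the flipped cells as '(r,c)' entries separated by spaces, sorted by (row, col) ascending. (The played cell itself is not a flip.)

Answer: (3,4) (4,3)

Derivation:
Dir NW: first cell '.' (not opp) -> no flip
Dir N: first cell '.' (not opp) -> no flip
Dir NE: first cell '.' (not opp) -> no flip
Dir W: first cell '.' (not opp) -> no flip
Dir E: opp run (2,6), next='.' -> no flip
Dir SW: opp run (3,4) (4,3) capped by W -> flip
Dir S: opp run (3,5), next='.' -> no flip
Dir SE: first cell '.' (not opp) -> no flip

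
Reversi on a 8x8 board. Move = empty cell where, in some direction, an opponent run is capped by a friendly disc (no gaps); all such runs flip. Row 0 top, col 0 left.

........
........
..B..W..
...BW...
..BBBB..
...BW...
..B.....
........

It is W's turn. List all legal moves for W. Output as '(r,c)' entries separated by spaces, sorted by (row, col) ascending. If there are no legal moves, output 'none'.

(1,1): no bracket -> illegal
(1,2): no bracket -> illegal
(1,3): no bracket -> illegal
(2,1): no bracket -> illegal
(2,3): no bracket -> illegal
(2,4): no bracket -> illegal
(3,1): no bracket -> illegal
(3,2): flips 2 -> legal
(3,5): no bracket -> illegal
(3,6): flips 1 -> legal
(4,1): no bracket -> illegal
(4,6): no bracket -> illegal
(5,1): no bracket -> illegal
(5,2): flips 2 -> legal
(5,5): no bracket -> illegal
(5,6): flips 1 -> legal
(6,1): no bracket -> illegal
(6,3): no bracket -> illegal
(6,4): no bracket -> illegal
(7,1): no bracket -> illegal
(7,2): no bracket -> illegal
(7,3): no bracket -> illegal

Answer: (3,2) (3,6) (5,2) (5,6)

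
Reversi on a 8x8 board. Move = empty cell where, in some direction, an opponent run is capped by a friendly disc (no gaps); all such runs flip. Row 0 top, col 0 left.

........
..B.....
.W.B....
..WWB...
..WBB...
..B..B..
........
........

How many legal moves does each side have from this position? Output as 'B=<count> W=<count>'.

-- B to move --
(1,0): flips 2 -> legal
(1,1): no bracket -> illegal
(2,0): no bracket -> illegal
(2,2): flips 3 -> legal
(2,4): no bracket -> illegal
(3,0): flips 1 -> legal
(3,1): flips 2 -> legal
(4,1): flips 2 -> legal
(5,1): no bracket -> illegal
(5,3): no bracket -> illegal
B mobility = 5
-- W to move --
(0,1): no bracket -> illegal
(0,2): no bracket -> illegal
(0,3): flips 1 -> legal
(1,1): no bracket -> illegal
(1,3): flips 1 -> legal
(1,4): flips 1 -> legal
(2,2): no bracket -> illegal
(2,4): no bracket -> illegal
(2,5): no bracket -> illegal
(3,5): flips 1 -> legal
(4,1): no bracket -> illegal
(4,5): flips 2 -> legal
(4,6): no bracket -> illegal
(5,1): no bracket -> illegal
(5,3): flips 1 -> legal
(5,4): flips 1 -> legal
(5,6): no bracket -> illegal
(6,1): no bracket -> illegal
(6,2): flips 1 -> legal
(6,3): no bracket -> illegal
(6,4): no bracket -> illegal
(6,5): no bracket -> illegal
(6,6): flips 2 -> legal
W mobility = 9

Answer: B=5 W=9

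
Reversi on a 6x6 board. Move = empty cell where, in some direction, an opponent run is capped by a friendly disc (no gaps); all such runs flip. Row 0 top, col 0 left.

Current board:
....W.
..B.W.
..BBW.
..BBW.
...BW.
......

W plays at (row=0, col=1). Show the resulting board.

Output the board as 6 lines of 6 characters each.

Answer: .W..W.
..W.W.
..BWW.
..BBW.
...BW.
......

Derivation:
Place W at (0,1); scan 8 dirs for brackets.
Dir NW: edge -> no flip
Dir N: edge -> no flip
Dir NE: edge -> no flip
Dir W: first cell '.' (not opp) -> no flip
Dir E: first cell '.' (not opp) -> no flip
Dir SW: first cell '.' (not opp) -> no flip
Dir S: first cell '.' (not opp) -> no flip
Dir SE: opp run (1,2) (2,3) capped by W -> flip
All flips: (1,2) (2,3)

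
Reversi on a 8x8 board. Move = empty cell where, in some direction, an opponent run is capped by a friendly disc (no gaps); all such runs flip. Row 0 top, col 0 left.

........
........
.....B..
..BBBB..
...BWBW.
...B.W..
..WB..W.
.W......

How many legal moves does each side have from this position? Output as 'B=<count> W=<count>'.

-- B to move --
(3,6): no bracket -> illegal
(3,7): no bracket -> illegal
(4,7): flips 1 -> legal
(5,1): no bracket -> illegal
(5,2): no bracket -> illegal
(5,4): flips 1 -> legal
(5,6): no bracket -> illegal
(5,7): flips 1 -> legal
(6,0): no bracket -> illegal
(6,1): flips 1 -> legal
(6,4): no bracket -> illegal
(6,5): flips 1 -> legal
(6,7): no bracket -> illegal
(7,0): no bracket -> illegal
(7,2): no bracket -> illegal
(7,3): no bracket -> illegal
(7,5): no bracket -> illegal
(7,6): no bracket -> illegal
(7,7): flips 3 -> legal
B mobility = 6
-- W to move --
(1,4): no bracket -> illegal
(1,5): flips 3 -> legal
(1,6): no bracket -> illegal
(2,1): no bracket -> illegal
(2,2): flips 1 -> legal
(2,3): no bracket -> illegal
(2,4): flips 2 -> legal
(2,6): flips 1 -> legal
(3,1): no bracket -> illegal
(3,6): no bracket -> illegal
(4,1): no bracket -> illegal
(4,2): flips 1 -> legal
(5,2): no bracket -> illegal
(5,4): no bracket -> illegal
(5,6): no bracket -> illegal
(6,4): flips 1 -> legal
(7,2): no bracket -> illegal
(7,3): no bracket -> illegal
(7,4): no bracket -> illegal
W mobility = 6

Answer: B=6 W=6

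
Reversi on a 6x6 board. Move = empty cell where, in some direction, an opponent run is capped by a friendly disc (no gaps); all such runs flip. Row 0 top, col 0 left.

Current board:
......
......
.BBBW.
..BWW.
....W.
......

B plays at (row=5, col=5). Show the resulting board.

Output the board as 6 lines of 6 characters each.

Answer: ......
......
.BBBW.
..BBW.
....B.
.....B

Derivation:
Place B at (5,5); scan 8 dirs for brackets.
Dir NW: opp run (4,4) (3,3) capped by B -> flip
Dir N: first cell '.' (not opp) -> no flip
Dir NE: edge -> no flip
Dir W: first cell '.' (not opp) -> no flip
Dir E: edge -> no flip
Dir SW: edge -> no flip
Dir S: edge -> no flip
Dir SE: edge -> no flip
All flips: (3,3) (4,4)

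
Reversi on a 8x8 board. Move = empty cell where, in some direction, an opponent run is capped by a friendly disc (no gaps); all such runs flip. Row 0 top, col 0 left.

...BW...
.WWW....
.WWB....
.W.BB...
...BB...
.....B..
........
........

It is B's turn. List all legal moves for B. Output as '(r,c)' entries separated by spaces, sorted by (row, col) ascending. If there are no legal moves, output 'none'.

Answer: (0,0) (0,1) (0,5) (2,0) (3,0)

Derivation:
(0,0): flips 2 -> legal
(0,1): flips 1 -> legal
(0,2): no bracket -> illegal
(0,5): flips 1 -> legal
(1,0): no bracket -> illegal
(1,4): no bracket -> illegal
(1,5): no bracket -> illegal
(2,0): flips 2 -> legal
(2,4): no bracket -> illegal
(3,0): flips 2 -> legal
(3,2): no bracket -> illegal
(4,0): no bracket -> illegal
(4,1): no bracket -> illegal
(4,2): no bracket -> illegal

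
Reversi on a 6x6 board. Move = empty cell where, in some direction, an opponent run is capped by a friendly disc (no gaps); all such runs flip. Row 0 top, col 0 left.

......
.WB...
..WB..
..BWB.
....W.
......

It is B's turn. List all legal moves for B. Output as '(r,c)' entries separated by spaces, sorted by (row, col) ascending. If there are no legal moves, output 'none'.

Answer: (1,0) (2,1) (4,3) (5,4)

Derivation:
(0,0): no bracket -> illegal
(0,1): no bracket -> illegal
(0,2): no bracket -> illegal
(1,0): flips 1 -> legal
(1,3): no bracket -> illegal
(2,0): no bracket -> illegal
(2,1): flips 1 -> legal
(2,4): no bracket -> illegal
(3,1): no bracket -> illegal
(3,5): no bracket -> illegal
(4,2): no bracket -> illegal
(4,3): flips 1 -> legal
(4,5): no bracket -> illegal
(5,3): no bracket -> illegal
(5,4): flips 1 -> legal
(5,5): no bracket -> illegal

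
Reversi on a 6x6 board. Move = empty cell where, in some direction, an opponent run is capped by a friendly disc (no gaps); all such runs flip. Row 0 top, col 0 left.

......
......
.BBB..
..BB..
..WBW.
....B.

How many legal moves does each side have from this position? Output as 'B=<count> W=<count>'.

-- B to move --
(3,1): no bracket -> illegal
(3,4): flips 1 -> legal
(3,5): no bracket -> illegal
(4,1): flips 1 -> legal
(4,5): flips 1 -> legal
(5,1): flips 1 -> legal
(5,2): flips 1 -> legal
(5,3): no bracket -> illegal
(5,5): flips 1 -> legal
B mobility = 6
-- W to move --
(1,0): no bracket -> illegal
(1,1): flips 2 -> legal
(1,2): flips 2 -> legal
(1,3): no bracket -> illegal
(1,4): no bracket -> illegal
(2,0): no bracket -> illegal
(2,4): flips 1 -> legal
(3,0): no bracket -> illegal
(3,1): no bracket -> illegal
(3,4): no bracket -> illegal
(4,1): no bracket -> illegal
(4,5): no bracket -> illegal
(5,2): no bracket -> illegal
(5,3): no bracket -> illegal
(5,5): no bracket -> illegal
W mobility = 3

Answer: B=6 W=3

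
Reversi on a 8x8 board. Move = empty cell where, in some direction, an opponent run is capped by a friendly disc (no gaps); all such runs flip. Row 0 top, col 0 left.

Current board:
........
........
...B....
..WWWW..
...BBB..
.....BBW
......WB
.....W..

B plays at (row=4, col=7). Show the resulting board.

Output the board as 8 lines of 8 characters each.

Place B at (4,7); scan 8 dirs for brackets.
Dir NW: first cell '.' (not opp) -> no flip
Dir N: first cell '.' (not opp) -> no flip
Dir NE: edge -> no flip
Dir W: first cell '.' (not opp) -> no flip
Dir E: edge -> no flip
Dir SW: first cell 'B' (not opp) -> no flip
Dir S: opp run (5,7) capped by B -> flip
Dir SE: edge -> no flip
All flips: (5,7)

Answer: ........
........
...B....
..WWWW..
...BBB.B
.....BBB
......WB
.....W..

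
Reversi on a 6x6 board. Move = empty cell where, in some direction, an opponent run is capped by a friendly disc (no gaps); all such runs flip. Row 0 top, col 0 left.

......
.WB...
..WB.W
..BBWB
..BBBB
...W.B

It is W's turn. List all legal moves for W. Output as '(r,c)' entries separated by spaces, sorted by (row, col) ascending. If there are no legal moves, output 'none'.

Answer: (0,1) (0,2) (1,3) (2,4) (3,1) (5,2) (5,4)

Derivation:
(0,1): flips 2 -> legal
(0,2): flips 1 -> legal
(0,3): no bracket -> illegal
(1,3): flips 4 -> legal
(1,4): no bracket -> illegal
(2,1): no bracket -> illegal
(2,4): flips 1 -> legal
(3,1): flips 3 -> legal
(4,1): no bracket -> illegal
(5,1): no bracket -> illegal
(5,2): flips 3 -> legal
(5,4): flips 1 -> legal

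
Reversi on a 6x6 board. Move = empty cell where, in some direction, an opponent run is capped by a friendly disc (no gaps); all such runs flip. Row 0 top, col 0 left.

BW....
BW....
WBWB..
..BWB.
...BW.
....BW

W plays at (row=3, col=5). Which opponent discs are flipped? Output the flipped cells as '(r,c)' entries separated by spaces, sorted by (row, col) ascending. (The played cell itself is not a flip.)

Dir NW: first cell '.' (not opp) -> no flip
Dir N: first cell '.' (not opp) -> no flip
Dir NE: edge -> no flip
Dir W: opp run (3,4) capped by W -> flip
Dir E: edge -> no flip
Dir SW: first cell 'W' (not opp) -> no flip
Dir S: first cell '.' (not opp) -> no flip
Dir SE: edge -> no flip

Answer: (3,4)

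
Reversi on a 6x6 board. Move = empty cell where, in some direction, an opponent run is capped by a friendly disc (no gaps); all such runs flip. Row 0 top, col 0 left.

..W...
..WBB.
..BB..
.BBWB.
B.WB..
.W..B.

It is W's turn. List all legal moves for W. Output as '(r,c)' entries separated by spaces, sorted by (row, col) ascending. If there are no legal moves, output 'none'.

(0,3): flips 2 -> legal
(0,4): no bracket -> illegal
(0,5): no bracket -> illegal
(1,1): flips 1 -> legal
(1,5): flips 2 -> legal
(2,0): flips 1 -> legal
(2,1): no bracket -> illegal
(2,4): flips 1 -> legal
(2,5): no bracket -> illegal
(3,0): flips 2 -> legal
(3,5): flips 1 -> legal
(4,1): no bracket -> illegal
(4,4): flips 1 -> legal
(4,5): flips 2 -> legal
(5,0): no bracket -> illegal
(5,2): no bracket -> illegal
(5,3): flips 1 -> legal
(5,5): no bracket -> illegal

Answer: (0,3) (1,1) (1,5) (2,0) (2,4) (3,0) (3,5) (4,4) (4,5) (5,3)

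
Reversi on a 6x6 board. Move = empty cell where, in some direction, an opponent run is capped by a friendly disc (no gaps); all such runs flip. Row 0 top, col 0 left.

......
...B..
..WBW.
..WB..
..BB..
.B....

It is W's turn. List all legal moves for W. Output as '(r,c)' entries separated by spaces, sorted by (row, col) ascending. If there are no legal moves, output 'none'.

(0,2): flips 1 -> legal
(0,3): no bracket -> illegal
(0,4): flips 1 -> legal
(1,2): no bracket -> illegal
(1,4): flips 1 -> legal
(3,1): no bracket -> illegal
(3,4): flips 1 -> legal
(4,0): no bracket -> illegal
(4,1): no bracket -> illegal
(4,4): flips 1 -> legal
(5,0): no bracket -> illegal
(5,2): flips 1 -> legal
(5,3): no bracket -> illegal
(5,4): flips 1 -> legal

Answer: (0,2) (0,4) (1,4) (3,4) (4,4) (5,2) (5,4)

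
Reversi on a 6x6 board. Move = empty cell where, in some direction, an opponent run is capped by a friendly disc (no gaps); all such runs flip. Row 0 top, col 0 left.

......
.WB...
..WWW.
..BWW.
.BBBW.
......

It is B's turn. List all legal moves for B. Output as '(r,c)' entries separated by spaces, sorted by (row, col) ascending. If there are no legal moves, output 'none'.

Answer: (1,0) (1,3) (1,4) (1,5) (2,5) (3,5) (4,5)

Derivation:
(0,0): no bracket -> illegal
(0,1): no bracket -> illegal
(0,2): no bracket -> illegal
(1,0): flips 1 -> legal
(1,3): flips 2 -> legal
(1,4): flips 1 -> legal
(1,5): flips 2 -> legal
(2,0): no bracket -> illegal
(2,1): no bracket -> illegal
(2,5): flips 1 -> legal
(3,1): no bracket -> illegal
(3,5): flips 2 -> legal
(4,5): flips 3 -> legal
(5,3): no bracket -> illegal
(5,4): no bracket -> illegal
(5,5): no bracket -> illegal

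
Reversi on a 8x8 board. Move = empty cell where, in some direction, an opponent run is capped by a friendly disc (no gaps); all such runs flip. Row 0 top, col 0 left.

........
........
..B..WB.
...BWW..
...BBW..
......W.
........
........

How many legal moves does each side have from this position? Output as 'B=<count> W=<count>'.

Answer: B=4 W=7

Derivation:
-- B to move --
(1,4): no bracket -> illegal
(1,5): no bracket -> illegal
(1,6): flips 2 -> legal
(2,3): no bracket -> illegal
(2,4): flips 2 -> legal
(3,6): flips 2 -> legal
(4,6): flips 1 -> legal
(4,7): no bracket -> illegal
(5,4): no bracket -> illegal
(5,5): no bracket -> illegal
(5,7): no bracket -> illegal
(6,5): no bracket -> illegal
(6,6): no bracket -> illegal
(6,7): no bracket -> illegal
B mobility = 4
-- W to move --
(1,1): no bracket -> illegal
(1,2): no bracket -> illegal
(1,3): no bracket -> illegal
(1,5): no bracket -> illegal
(1,6): no bracket -> illegal
(1,7): flips 1 -> legal
(2,1): no bracket -> illegal
(2,3): no bracket -> illegal
(2,4): no bracket -> illegal
(2,7): flips 1 -> legal
(3,1): no bracket -> illegal
(3,2): flips 1 -> legal
(3,6): no bracket -> illegal
(3,7): no bracket -> illegal
(4,2): flips 2 -> legal
(5,2): flips 1 -> legal
(5,3): flips 1 -> legal
(5,4): flips 1 -> legal
(5,5): no bracket -> illegal
W mobility = 7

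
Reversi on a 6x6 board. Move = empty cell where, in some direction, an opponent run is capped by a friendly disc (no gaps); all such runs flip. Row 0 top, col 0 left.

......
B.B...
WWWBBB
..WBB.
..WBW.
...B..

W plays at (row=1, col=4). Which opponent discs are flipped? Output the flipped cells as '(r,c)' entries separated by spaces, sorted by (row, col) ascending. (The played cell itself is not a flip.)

Dir NW: first cell '.' (not opp) -> no flip
Dir N: first cell '.' (not opp) -> no flip
Dir NE: first cell '.' (not opp) -> no flip
Dir W: first cell '.' (not opp) -> no flip
Dir E: first cell '.' (not opp) -> no flip
Dir SW: opp run (2,3) capped by W -> flip
Dir S: opp run (2,4) (3,4) capped by W -> flip
Dir SE: opp run (2,5), next=edge -> no flip

Answer: (2,3) (2,4) (3,4)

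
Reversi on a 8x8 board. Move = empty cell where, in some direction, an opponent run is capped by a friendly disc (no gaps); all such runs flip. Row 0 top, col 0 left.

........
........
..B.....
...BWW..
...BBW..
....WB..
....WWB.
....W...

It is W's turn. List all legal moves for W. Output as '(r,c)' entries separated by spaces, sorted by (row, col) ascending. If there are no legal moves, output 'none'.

(1,1): no bracket -> illegal
(1,2): no bracket -> illegal
(1,3): no bracket -> illegal
(2,1): no bracket -> illegal
(2,3): no bracket -> illegal
(2,4): no bracket -> illegal
(3,1): no bracket -> illegal
(3,2): flips 2 -> legal
(4,2): flips 2 -> legal
(4,6): flips 1 -> legal
(5,2): flips 1 -> legal
(5,3): flips 1 -> legal
(5,6): flips 1 -> legal
(5,7): no bracket -> illegal
(6,7): flips 1 -> legal
(7,5): no bracket -> illegal
(7,6): no bracket -> illegal
(7,7): no bracket -> illegal

Answer: (3,2) (4,2) (4,6) (5,2) (5,3) (5,6) (6,7)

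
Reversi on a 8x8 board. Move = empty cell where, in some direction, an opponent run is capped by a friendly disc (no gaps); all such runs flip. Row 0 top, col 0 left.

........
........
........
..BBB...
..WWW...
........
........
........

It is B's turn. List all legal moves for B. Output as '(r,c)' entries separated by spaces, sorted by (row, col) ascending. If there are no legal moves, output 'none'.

Answer: (5,1) (5,2) (5,3) (5,4) (5,5)

Derivation:
(3,1): no bracket -> illegal
(3,5): no bracket -> illegal
(4,1): no bracket -> illegal
(4,5): no bracket -> illegal
(5,1): flips 1 -> legal
(5,2): flips 2 -> legal
(5,3): flips 1 -> legal
(5,4): flips 2 -> legal
(5,5): flips 1 -> legal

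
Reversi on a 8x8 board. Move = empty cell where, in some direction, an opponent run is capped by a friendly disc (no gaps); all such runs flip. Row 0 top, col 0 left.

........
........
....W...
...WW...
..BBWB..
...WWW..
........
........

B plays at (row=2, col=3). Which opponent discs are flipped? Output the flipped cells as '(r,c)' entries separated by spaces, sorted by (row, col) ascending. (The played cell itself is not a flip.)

Answer: (3,3) (3,4)

Derivation:
Dir NW: first cell '.' (not opp) -> no flip
Dir N: first cell '.' (not opp) -> no flip
Dir NE: first cell '.' (not opp) -> no flip
Dir W: first cell '.' (not opp) -> no flip
Dir E: opp run (2,4), next='.' -> no flip
Dir SW: first cell '.' (not opp) -> no flip
Dir S: opp run (3,3) capped by B -> flip
Dir SE: opp run (3,4) capped by B -> flip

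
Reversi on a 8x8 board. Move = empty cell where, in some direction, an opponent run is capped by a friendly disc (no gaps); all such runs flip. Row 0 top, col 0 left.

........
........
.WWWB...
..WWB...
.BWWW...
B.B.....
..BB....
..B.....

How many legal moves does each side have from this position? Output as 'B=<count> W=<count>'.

-- B to move --
(1,0): no bracket -> illegal
(1,1): no bracket -> illegal
(1,2): flips 4 -> legal
(1,3): no bracket -> illegal
(1,4): flips 2 -> legal
(2,0): flips 3 -> legal
(3,0): no bracket -> illegal
(3,1): flips 2 -> legal
(3,5): no bracket -> illegal
(4,5): flips 3 -> legal
(5,1): flips 2 -> legal
(5,3): no bracket -> illegal
(5,4): flips 1 -> legal
(5,5): no bracket -> illegal
B mobility = 7
-- W to move --
(1,3): no bracket -> illegal
(1,4): flips 2 -> legal
(1,5): flips 1 -> legal
(2,5): flips 2 -> legal
(3,0): no bracket -> illegal
(3,1): no bracket -> illegal
(3,5): flips 1 -> legal
(4,0): flips 1 -> legal
(4,5): flips 1 -> legal
(5,1): no bracket -> illegal
(5,3): no bracket -> illegal
(5,4): no bracket -> illegal
(6,0): no bracket -> illegal
(6,1): flips 1 -> legal
(6,4): no bracket -> illegal
(7,1): no bracket -> illegal
(7,3): no bracket -> illegal
(7,4): no bracket -> illegal
W mobility = 7

Answer: B=7 W=7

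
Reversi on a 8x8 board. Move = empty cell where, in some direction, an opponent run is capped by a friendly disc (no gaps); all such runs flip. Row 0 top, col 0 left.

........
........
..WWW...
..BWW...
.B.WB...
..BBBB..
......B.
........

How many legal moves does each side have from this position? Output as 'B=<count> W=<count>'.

-- B to move --
(1,1): flips 2 -> legal
(1,2): flips 1 -> legal
(1,3): flips 3 -> legal
(1,4): flips 3 -> legal
(1,5): no bracket -> illegal
(2,1): no bracket -> illegal
(2,5): flips 2 -> legal
(3,1): no bracket -> illegal
(3,5): flips 2 -> legal
(4,2): flips 1 -> legal
(4,5): no bracket -> illegal
B mobility = 7
-- W to move --
(2,1): flips 1 -> legal
(3,0): no bracket -> illegal
(3,1): flips 1 -> legal
(3,5): no bracket -> illegal
(4,0): no bracket -> illegal
(4,2): flips 1 -> legal
(4,5): flips 1 -> legal
(4,6): no bracket -> illegal
(5,0): flips 2 -> legal
(5,1): no bracket -> illegal
(5,6): no bracket -> illegal
(5,7): no bracket -> illegal
(6,1): flips 1 -> legal
(6,2): no bracket -> illegal
(6,3): flips 1 -> legal
(6,4): flips 2 -> legal
(6,5): flips 1 -> legal
(6,7): no bracket -> illegal
(7,5): no bracket -> illegal
(7,6): no bracket -> illegal
(7,7): flips 3 -> legal
W mobility = 10

Answer: B=7 W=10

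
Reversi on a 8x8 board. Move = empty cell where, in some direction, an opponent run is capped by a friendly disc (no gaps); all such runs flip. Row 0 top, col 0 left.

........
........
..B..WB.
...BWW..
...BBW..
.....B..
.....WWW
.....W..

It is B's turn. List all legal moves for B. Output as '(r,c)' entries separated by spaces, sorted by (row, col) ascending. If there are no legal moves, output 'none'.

Answer: (1,5) (1,6) (2,4) (3,6) (4,6) (7,7)

Derivation:
(1,4): no bracket -> illegal
(1,5): flips 3 -> legal
(1,6): flips 2 -> legal
(2,3): no bracket -> illegal
(2,4): flips 2 -> legal
(3,6): flips 2 -> legal
(4,6): flips 1 -> legal
(5,4): no bracket -> illegal
(5,6): no bracket -> illegal
(5,7): no bracket -> illegal
(6,4): no bracket -> illegal
(7,4): no bracket -> illegal
(7,6): no bracket -> illegal
(7,7): flips 1 -> legal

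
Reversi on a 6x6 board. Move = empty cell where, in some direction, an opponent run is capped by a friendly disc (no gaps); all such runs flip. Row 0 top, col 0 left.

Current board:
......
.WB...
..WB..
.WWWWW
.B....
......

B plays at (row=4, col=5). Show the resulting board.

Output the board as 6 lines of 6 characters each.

Answer: ......
.WB...
..WB..
.WWWBW
.B...B
......

Derivation:
Place B at (4,5); scan 8 dirs for brackets.
Dir NW: opp run (3,4) capped by B -> flip
Dir N: opp run (3,5), next='.' -> no flip
Dir NE: edge -> no flip
Dir W: first cell '.' (not opp) -> no flip
Dir E: edge -> no flip
Dir SW: first cell '.' (not opp) -> no flip
Dir S: first cell '.' (not opp) -> no flip
Dir SE: edge -> no flip
All flips: (3,4)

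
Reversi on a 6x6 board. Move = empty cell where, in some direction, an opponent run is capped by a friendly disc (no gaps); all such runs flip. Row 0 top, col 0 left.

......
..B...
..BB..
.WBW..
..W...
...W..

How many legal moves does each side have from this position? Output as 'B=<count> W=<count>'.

Answer: B=6 W=3

Derivation:
-- B to move --
(2,0): no bracket -> illegal
(2,1): no bracket -> illegal
(2,4): no bracket -> illegal
(3,0): flips 1 -> legal
(3,4): flips 1 -> legal
(4,0): flips 1 -> legal
(4,1): no bracket -> illegal
(4,3): flips 1 -> legal
(4,4): flips 1 -> legal
(5,1): no bracket -> illegal
(5,2): flips 1 -> legal
(5,4): no bracket -> illegal
B mobility = 6
-- W to move --
(0,1): no bracket -> illegal
(0,2): flips 3 -> legal
(0,3): no bracket -> illegal
(1,1): flips 1 -> legal
(1,3): flips 2 -> legal
(1,4): no bracket -> illegal
(2,1): no bracket -> illegal
(2,4): no bracket -> illegal
(3,4): no bracket -> illegal
(4,1): no bracket -> illegal
(4,3): no bracket -> illegal
W mobility = 3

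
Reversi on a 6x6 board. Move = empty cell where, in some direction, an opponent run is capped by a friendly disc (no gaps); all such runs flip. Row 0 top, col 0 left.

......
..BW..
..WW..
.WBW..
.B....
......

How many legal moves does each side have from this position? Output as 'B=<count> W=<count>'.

Answer: B=4 W=6

Derivation:
-- B to move --
(0,2): no bracket -> illegal
(0,3): no bracket -> illegal
(0,4): no bracket -> illegal
(1,1): no bracket -> illegal
(1,4): flips 2 -> legal
(2,0): no bracket -> illegal
(2,1): flips 1 -> legal
(2,4): no bracket -> illegal
(3,0): flips 1 -> legal
(3,4): flips 2 -> legal
(4,0): no bracket -> illegal
(4,2): no bracket -> illegal
(4,3): no bracket -> illegal
(4,4): no bracket -> illegal
B mobility = 4
-- W to move --
(0,1): flips 1 -> legal
(0,2): flips 1 -> legal
(0,3): no bracket -> illegal
(1,1): flips 1 -> legal
(2,1): no bracket -> illegal
(3,0): no bracket -> illegal
(4,0): no bracket -> illegal
(4,2): flips 1 -> legal
(4,3): no bracket -> illegal
(5,0): flips 2 -> legal
(5,1): flips 1 -> legal
(5,2): no bracket -> illegal
W mobility = 6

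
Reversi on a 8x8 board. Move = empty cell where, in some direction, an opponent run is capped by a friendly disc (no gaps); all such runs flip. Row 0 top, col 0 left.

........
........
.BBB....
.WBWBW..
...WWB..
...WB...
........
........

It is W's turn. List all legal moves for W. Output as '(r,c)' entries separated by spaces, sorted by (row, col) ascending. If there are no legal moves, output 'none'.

(1,0): flips 2 -> legal
(1,1): flips 2 -> legal
(1,2): no bracket -> illegal
(1,3): flips 2 -> legal
(1,4): no bracket -> illegal
(2,0): no bracket -> illegal
(2,4): flips 1 -> legal
(2,5): flips 1 -> legal
(3,0): no bracket -> illegal
(3,6): no bracket -> illegal
(4,1): no bracket -> illegal
(4,2): no bracket -> illegal
(4,6): flips 1 -> legal
(5,5): flips 2 -> legal
(5,6): no bracket -> illegal
(6,3): no bracket -> illegal
(6,4): flips 1 -> legal
(6,5): flips 1 -> legal

Answer: (1,0) (1,1) (1,3) (2,4) (2,5) (4,6) (5,5) (6,4) (6,5)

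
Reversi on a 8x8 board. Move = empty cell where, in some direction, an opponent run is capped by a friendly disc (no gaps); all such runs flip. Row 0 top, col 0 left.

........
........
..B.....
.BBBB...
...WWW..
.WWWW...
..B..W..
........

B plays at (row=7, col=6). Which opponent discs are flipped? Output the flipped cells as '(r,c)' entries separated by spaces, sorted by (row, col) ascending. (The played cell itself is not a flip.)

Dir NW: opp run (6,5) (5,4) (4,3) capped by B -> flip
Dir N: first cell '.' (not opp) -> no flip
Dir NE: first cell '.' (not opp) -> no flip
Dir W: first cell '.' (not opp) -> no flip
Dir E: first cell '.' (not opp) -> no flip
Dir SW: edge -> no flip
Dir S: edge -> no flip
Dir SE: edge -> no flip

Answer: (4,3) (5,4) (6,5)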